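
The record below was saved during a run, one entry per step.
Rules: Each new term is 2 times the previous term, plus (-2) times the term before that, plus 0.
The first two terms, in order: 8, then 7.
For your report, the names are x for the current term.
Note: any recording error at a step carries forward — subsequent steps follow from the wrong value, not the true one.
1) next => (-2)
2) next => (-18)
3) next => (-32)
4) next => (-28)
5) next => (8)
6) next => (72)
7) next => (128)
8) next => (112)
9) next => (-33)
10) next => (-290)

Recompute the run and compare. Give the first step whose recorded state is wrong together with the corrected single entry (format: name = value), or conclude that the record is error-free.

Recomputing the run from the initial state:
step 1: x = -2
step 2: x = -18
step 3: x = -32
step 4: x = -28
step 5: x = 8
step 6: x = 72
step 7: x = 128
step 8: x = 112
step 9: x = -32
step 10: x = -288
The first disagreement with the record is at step 9, where the value should be x = -32.

step 9, x = -32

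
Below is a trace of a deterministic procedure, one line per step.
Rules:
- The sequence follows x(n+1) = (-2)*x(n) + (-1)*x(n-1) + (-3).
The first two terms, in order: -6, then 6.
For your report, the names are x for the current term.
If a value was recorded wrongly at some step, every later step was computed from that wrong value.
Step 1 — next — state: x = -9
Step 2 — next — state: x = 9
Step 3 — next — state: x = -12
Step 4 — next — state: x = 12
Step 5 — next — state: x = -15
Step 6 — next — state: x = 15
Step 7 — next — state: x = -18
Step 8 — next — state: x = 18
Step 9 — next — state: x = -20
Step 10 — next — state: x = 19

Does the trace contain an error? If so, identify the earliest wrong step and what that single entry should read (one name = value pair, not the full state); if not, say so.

Recomputing the run from the initial state:
step 1: x = -9
step 2: x = 9
step 3: x = -12
step 4: x = 12
step 5: x = -15
step 6: x = 15
step 7: x = -18
step 8: x = 18
step 9: x = -21
step 10: x = 21
The first disagreement with the trace is at step 9, where the value should be x = -21.

step 9, x = -21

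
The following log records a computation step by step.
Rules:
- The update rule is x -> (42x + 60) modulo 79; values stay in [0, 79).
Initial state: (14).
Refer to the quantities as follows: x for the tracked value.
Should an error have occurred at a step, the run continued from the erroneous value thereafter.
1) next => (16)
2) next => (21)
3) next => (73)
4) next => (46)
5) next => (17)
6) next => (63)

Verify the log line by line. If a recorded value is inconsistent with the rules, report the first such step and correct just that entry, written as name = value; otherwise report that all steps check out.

step 4, x = 45

Step 1: x = (42*14 + 60) mod 79 = 16 — matches.
Step 2: x = (42*16 + 60) mod 79 = 21 — exactly as logged.
Step 3: x = (42*21 + 60) mod 79 = 73 — checks out.
Step 4: x = (42*73 + 60) mod 79 = 45 — first mismatch against the log.
Conclusion: step 4 carries the first error; the entry should be x = 45.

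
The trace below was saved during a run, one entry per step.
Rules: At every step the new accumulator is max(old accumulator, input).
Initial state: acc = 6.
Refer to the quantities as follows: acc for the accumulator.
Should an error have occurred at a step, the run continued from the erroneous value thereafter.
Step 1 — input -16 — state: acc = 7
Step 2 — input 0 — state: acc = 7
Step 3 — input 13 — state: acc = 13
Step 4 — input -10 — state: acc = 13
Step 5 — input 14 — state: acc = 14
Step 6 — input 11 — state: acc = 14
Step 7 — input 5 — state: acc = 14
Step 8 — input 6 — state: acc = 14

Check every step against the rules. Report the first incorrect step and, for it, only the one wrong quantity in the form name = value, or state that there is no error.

step 1, acc = 6

1. acc = max(6, -16) = 6 (the entry is off here)
Conclusion: step 1 carries the first error; the entry should be acc = 6.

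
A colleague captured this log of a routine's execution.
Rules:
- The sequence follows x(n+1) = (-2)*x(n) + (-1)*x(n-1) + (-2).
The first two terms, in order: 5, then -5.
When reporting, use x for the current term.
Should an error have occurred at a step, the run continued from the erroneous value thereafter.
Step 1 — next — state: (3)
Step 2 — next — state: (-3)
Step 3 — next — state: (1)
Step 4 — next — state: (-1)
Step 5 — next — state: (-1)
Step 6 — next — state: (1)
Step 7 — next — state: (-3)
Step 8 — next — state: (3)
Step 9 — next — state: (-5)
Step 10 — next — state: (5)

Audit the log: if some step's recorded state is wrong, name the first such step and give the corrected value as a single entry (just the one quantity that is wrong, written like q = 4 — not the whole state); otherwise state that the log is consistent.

Step 1: x = -2*(-5) + (-1)*(5) + (-2) = 3 — exactly as logged.
Step 2: x = -2*(3) + (-1)*(-5) + (-2) = -3 — exactly as logged.
Step 3: x = -2*(-3) + (-1)*(3) + (-2) = 1 — consistent with the log.
Step 4: x = -2*(1) + (-1)*(-3) + (-2) = -1 — checks out.
Step 5: x = -2*(-1) + (-1)*(1) + (-2) = -1 — no discrepancy.
Step 6: x = -2*(-1) + (-1)*(-1) + (-2) = 1 — agrees with the log.
Step 7: x = -2*(1) + (-1)*(-1) + (-2) = -3 — verified.
Step 8: x = -2*(-3) + (-1)*(1) + (-2) = 3 — consistent with the log.
Step 9: x = -2*(3) + (-1)*(-3) + (-2) = -5 — agrees with the log.
Step 10: x = -2*(-5) + (-1)*(3) + (-2) = 5 — agrees with the log.
The whole run recomputes cleanly — no discrepancies.

no error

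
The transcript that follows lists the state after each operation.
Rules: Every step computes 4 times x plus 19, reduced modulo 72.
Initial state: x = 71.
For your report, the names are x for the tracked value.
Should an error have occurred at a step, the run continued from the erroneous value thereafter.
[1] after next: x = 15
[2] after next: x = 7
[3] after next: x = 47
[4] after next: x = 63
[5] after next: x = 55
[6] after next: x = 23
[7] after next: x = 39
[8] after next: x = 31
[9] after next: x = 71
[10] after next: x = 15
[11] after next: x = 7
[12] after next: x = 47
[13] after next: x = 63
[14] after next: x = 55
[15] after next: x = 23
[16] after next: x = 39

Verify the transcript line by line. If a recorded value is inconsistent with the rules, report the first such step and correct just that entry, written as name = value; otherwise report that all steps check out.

no error

Recomputing the run from the initial state:
step 1: x = 15
step 2: x = 7
step 3: x = 47
step 4: x = 63
step 5: x = 55
step 6: x = 23
step 7: x = 39
step 8: x = 31
step 9: x = 71
step 10: x = 15
step 11: x = 7
step 12: x = 47
step 13: x = 63
step 14: x = 55
step 15: x = 23
step 16: x = 39
This matches the transcript at every step.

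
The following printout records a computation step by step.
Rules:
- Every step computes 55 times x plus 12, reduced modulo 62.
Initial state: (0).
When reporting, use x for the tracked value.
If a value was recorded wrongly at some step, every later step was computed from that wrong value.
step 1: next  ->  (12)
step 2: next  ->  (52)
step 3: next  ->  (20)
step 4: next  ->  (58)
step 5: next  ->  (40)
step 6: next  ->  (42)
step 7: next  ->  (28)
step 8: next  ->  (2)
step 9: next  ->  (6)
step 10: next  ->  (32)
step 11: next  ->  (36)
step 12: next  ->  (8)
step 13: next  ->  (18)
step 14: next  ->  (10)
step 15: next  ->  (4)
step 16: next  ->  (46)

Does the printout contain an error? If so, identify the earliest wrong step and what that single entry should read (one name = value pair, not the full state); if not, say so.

step 9, x = 60

step 1: x = (55*0 + 12) mod 62 = 12 -> in agreement
step 2: x = (55*12 + 12) mod 62 = 52 -> consistent with the printout
step 3: x = (55*52 + 12) mod 62 = 20 -> no discrepancy
step 4: x = (55*20 + 12) mod 62 = 58 -> in agreement
step 5: x = (55*58 + 12) mod 62 = 40 -> no discrepancy
step 6: x = (55*40 + 12) mod 62 = 42 -> agrees with the printout
step 7: x = (55*42 + 12) mod 62 = 28 -> agrees with the printout
step 8: x = (55*28 + 12) mod 62 = 2 -> in agreement
step 9: x = (55*2 + 12) mod 62 = 60 -> the printout has a different value
First incorrect step: 9; the correct value is x = 60.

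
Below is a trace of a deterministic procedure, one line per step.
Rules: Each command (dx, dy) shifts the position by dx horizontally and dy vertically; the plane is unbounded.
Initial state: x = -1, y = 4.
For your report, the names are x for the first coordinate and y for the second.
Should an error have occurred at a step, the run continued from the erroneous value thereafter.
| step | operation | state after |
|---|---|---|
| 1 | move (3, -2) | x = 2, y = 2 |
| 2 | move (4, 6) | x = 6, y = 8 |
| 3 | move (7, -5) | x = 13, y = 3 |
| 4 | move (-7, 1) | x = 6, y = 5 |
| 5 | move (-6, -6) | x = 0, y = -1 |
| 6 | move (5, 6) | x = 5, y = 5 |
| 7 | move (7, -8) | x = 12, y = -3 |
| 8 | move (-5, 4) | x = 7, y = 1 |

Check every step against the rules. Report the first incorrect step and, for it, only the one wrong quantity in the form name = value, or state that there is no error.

step 4, y = 4

step 1: x = -1 + (3) = 2, y = 4 + (-2) = 2 -> checks out
step 2: x = 2 + (4) = 6, y = 2 + (6) = 8 -> consistent with the trace
step 3: x = 6 + (7) = 13, y = 8 + (-5) = 3 -> checks out
step 4: x = 13 + (-7) = 6, y = 3 + (1) = 4 -> this is not what the trace shows
First deviation found at step 4; the corrected entry is y = 4.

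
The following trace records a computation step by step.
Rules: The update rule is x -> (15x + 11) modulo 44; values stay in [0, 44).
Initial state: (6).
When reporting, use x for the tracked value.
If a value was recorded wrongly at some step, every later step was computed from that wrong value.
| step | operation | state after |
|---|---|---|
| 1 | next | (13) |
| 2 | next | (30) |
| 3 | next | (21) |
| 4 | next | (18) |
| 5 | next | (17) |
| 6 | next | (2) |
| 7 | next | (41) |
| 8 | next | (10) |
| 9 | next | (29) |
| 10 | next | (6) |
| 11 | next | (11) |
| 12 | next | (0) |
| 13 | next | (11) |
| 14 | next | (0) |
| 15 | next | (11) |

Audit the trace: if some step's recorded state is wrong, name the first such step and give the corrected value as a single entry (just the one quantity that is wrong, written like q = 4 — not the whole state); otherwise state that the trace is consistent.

step 1: x = (15*6 + 11) mod 44 = 13 -> agrees with the trace
step 2: x = (15*13 + 11) mod 44 = 30 -> agrees with the trace
step 3: x = (15*30 + 11) mod 44 = 21 -> exactly as logged
step 4: x = (15*21 + 11) mod 44 = 18 -> no discrepancy
step 5: x = (15*18 + 11) mod 44 = 17 -> consistent with the trace
step 6: x = (15*17 + 11) mod 44 = 2 -> confirmed correct
step 7: x = (15*2 + 11) mod 44 = 41 -> agrees with the trace
step 8: x = (15*41 + 11) mod 44 = 10 -> checks out
step 9: x = (15*10 + 11) mod 44 = 29 -> exactly as logged
step 10: x = (15*29 + 11) mod 44 = 6 -> checks out
step 11: x = (15*6 + 11) mod 44 = 13 -> the recorded entry deviates here
So the first discrepancy is step 11, where the right value is x = 13.

step 11, x = 13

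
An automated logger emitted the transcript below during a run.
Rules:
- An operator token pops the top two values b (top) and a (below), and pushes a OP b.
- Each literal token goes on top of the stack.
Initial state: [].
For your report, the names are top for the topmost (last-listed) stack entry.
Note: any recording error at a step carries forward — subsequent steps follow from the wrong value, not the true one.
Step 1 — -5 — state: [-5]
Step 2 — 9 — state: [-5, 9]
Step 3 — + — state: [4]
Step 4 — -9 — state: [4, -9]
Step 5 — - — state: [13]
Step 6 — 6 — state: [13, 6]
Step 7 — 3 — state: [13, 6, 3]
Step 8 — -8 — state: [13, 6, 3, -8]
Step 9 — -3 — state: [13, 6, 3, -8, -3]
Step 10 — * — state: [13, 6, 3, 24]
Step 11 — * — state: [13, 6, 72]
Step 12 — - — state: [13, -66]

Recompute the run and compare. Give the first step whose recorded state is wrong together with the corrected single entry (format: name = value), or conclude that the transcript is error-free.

no error

Recomputing the run from the initial state:
step 1: [-5]
step 2: [-5, 9]
step 3: [4]
step 4: [4, -9]
step 5: [13]
step 6: [13, 6]
step 7: [13, 6, 3]
step 8: [13, 6, 3, -8]
step 9: [13, 6, 3, -8, -3]
step 10: [13, 6, 3, 24]
step 11: [13, 6, 72]
step 12: [13, -66]
This matches the transcript at every step.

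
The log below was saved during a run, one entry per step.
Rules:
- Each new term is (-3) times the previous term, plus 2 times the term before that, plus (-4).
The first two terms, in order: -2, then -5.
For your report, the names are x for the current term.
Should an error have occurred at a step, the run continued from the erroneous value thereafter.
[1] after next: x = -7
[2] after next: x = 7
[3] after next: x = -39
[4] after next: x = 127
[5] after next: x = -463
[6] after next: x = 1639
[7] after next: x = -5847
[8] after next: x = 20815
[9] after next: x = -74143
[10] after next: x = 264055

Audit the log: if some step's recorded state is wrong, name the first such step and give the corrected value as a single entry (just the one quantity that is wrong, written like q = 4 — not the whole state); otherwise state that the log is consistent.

1. x = -3*(-5) + (2)*(-2) + (-4) = 7 (first mismatch against the log)
That makes step 1 the first incorrect line — x = 7 is what it should show.

step 1, x = 7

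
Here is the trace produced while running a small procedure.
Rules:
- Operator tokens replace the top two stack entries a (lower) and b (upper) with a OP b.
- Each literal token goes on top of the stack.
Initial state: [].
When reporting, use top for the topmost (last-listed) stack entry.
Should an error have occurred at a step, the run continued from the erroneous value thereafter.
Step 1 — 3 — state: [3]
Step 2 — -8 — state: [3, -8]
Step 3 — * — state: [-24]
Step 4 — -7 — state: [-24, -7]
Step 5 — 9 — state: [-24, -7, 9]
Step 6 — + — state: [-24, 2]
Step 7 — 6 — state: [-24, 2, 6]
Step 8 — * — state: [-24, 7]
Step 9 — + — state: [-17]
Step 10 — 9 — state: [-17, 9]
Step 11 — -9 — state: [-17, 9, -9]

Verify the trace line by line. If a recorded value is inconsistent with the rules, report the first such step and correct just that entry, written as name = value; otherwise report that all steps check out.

Recomputing the run from the initial state:
step 1: [3]
step 2: [3, -8]
step 3: [-24]
step 4: [-24, -7]
step 5: [-24, -7, 9]
step 6: [-24, 2]
step 7: [-24, 2, 6]
step 8: [-24, 12]
step 9: [-12]
step 10: [-12, 9]
step 11: [-12, 9, -9]
The first disagreement with the trace is at step 8, where the value should be top = 12.

step 8, top = 12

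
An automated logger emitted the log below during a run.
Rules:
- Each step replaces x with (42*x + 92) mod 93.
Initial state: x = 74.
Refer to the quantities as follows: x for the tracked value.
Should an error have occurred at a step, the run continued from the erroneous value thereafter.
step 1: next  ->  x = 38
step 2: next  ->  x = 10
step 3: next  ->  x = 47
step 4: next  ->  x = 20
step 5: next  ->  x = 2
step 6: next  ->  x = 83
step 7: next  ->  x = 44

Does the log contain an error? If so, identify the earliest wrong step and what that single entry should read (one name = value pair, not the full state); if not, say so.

step 2, x = 14

step 1: x = (42*74 + 92) mod 93 = 38 -> verified
step 2: x = (42*38 + 92) mod 93 = 14 -> the entry is off here
So the first discrepancy is step 2, where the right value is x = 14.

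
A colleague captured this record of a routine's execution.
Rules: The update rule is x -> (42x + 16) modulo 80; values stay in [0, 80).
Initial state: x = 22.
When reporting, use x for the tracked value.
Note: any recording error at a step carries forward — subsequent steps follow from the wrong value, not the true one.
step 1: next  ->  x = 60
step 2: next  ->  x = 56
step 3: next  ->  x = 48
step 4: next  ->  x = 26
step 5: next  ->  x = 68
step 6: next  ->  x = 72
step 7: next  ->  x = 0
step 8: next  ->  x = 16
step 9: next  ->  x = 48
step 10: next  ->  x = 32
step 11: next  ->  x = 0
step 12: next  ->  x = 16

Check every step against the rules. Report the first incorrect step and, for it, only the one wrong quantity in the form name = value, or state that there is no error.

Recomputing the run from the initial state:
step 1: x = 60
step 2: x = 56
step 3: x = 48
step 4: x = 32
step 5: x = 0
step 6: x = 16
step 7: x = 48
step 8: x = 32
step 9: x = 0
step 10: x = 16
step 11: x = 48
step 12: x = 32
The first disagreement with the record is at step 4, where the value should be x = 32.

step 4, x = 32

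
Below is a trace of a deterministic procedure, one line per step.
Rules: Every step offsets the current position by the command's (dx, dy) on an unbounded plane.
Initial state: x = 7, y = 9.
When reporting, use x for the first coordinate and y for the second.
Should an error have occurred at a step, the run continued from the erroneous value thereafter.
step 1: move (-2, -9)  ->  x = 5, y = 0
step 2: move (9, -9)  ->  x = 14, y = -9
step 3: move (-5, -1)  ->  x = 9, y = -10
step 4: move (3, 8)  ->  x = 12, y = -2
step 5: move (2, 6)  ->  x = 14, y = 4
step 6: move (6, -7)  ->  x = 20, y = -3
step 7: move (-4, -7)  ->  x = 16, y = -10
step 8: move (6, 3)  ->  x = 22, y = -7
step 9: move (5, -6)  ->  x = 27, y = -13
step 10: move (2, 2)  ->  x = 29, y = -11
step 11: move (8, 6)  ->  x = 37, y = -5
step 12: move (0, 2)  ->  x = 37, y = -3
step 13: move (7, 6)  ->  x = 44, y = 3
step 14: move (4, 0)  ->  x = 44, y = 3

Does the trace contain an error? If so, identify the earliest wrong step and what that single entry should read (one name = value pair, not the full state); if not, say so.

Recomputing the run from the initial state:
step 1: x = 5, y = 0
step 2: x = 14, y = -9
step 3: x = 9, y = -10
step 4: x = 12, y = -2
step 5: x = 14, y = 4
step 6: x = 20, y = -3
step 7: x = 16, y = -10
step 8: x = 22, y = -7
step 9: x = 27, y = -13
step 10: x = 29, y = -11
step 11: x = 37, y = -5
step 12: x = 37, y = -3
step 13: x = 44, y = 3
step 14: x = 48, y = 3
The first disagreement with the trace is at step 14, where the value should be x = 48.

step 14, x = 48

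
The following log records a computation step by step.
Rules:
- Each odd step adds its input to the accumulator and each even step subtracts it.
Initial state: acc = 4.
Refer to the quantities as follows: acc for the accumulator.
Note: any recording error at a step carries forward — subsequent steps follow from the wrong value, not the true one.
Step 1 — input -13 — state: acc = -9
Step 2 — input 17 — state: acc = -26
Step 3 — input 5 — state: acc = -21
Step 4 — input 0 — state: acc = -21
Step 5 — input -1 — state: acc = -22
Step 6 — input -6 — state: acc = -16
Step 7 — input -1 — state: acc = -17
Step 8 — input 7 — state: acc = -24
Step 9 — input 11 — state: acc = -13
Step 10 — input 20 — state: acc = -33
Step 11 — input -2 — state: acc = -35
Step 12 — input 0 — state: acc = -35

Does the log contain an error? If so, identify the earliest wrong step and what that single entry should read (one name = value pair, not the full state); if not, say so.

no error

Step 1: acc = 4 + -13 = -9 — verified.
Step 2: acc = -9 - 17 = -26 — confirmed correct.
Step 3: acc = -26 + 5 = -21 — in agreement.
Step 4: acc = -21 - 0 = -21 — no discrepancy.
Step 5: acc = -21 + -1 = -22 — same as recorded.
Step 6: acc = -22 - -6 = -16 — verified.
Step 7: acc = -16 + -1 = -17 — no discrepancy.
Step 8: acc = -17 - 7 = -24 — confirmed correct.
Step 9: acc = -24 + 11 = -13 — same as recorded.
Step 10: acc = -13 - 20 = -33 — consistent with the log.
Step 11: acc = -33 + -2 = -35 — verified.
Step 12: acc = -35 - 0 = -35 — confirmed correct.
The recomputation confirms every line.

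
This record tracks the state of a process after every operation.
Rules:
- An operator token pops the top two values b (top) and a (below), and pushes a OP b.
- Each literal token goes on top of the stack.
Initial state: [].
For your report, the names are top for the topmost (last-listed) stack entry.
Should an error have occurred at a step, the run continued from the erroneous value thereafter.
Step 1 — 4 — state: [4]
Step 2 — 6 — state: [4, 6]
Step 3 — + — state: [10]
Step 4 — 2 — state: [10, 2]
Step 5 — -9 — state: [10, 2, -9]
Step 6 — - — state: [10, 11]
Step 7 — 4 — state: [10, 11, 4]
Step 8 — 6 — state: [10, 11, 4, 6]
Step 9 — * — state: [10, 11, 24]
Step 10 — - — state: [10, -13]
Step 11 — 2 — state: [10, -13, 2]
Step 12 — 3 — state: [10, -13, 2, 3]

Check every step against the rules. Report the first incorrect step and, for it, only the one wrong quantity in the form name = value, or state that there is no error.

no error

Recomputing the run from the initial state:
step 1: [4]
step 2: [4, 6]
step 3: [10]
step 4: [10, 2]
step 5: [10, 2, -9]
step 6: [10, 11]
step 7: [10, 11, 4]
step 8: [10, 11, 4, 6]
step 9: [10, 11, 24]
step 10: [10, -13]
step 11: [10, -13, 2]
step 12: [10, -13, 2, 3]
This matches the record at every step.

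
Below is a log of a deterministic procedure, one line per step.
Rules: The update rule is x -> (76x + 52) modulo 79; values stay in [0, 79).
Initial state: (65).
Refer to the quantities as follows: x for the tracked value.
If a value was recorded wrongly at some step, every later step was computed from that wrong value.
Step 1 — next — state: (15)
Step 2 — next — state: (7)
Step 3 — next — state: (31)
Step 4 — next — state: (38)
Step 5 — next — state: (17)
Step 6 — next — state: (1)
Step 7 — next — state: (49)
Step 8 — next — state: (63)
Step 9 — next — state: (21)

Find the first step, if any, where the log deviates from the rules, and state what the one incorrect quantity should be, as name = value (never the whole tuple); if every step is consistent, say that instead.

no error

Recomputing the run from the initial state:
step 1: x = 15
step 2: x = 7
step 3: x = 31
step 4: x = 38
step 5: x = 17
step 6: x = 1
step 7: x = 49
step 8: x = 63
step 9: x = 21
This matches the log at every step.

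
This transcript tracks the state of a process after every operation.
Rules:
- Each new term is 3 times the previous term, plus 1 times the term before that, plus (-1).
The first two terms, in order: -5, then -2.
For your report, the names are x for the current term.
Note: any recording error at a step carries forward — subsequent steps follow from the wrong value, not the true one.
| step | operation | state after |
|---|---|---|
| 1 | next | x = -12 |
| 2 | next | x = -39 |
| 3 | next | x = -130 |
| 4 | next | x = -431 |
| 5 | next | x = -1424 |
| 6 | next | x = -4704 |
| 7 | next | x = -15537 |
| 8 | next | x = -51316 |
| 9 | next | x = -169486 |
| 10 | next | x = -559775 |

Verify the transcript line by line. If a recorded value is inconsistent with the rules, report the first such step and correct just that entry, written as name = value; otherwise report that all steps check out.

step 4, x = -430

Step 1: x = 3*(-2) + (1)*(-5) + (-1) = -12 — confirmed correct.
Step 2: x = 3*(-12) + (1)*(-2) + (-1) = -39 — agrees with the transcript.
Step 3: x = 3*(-39) + (1)*(-12) + (-1) = -130 — checks out.
Step 4: x = 3*(-130) + (1)*(-39) + (-1) = -430 — not what was recorded.
Step 4 is the first one off; corrected, x = -430.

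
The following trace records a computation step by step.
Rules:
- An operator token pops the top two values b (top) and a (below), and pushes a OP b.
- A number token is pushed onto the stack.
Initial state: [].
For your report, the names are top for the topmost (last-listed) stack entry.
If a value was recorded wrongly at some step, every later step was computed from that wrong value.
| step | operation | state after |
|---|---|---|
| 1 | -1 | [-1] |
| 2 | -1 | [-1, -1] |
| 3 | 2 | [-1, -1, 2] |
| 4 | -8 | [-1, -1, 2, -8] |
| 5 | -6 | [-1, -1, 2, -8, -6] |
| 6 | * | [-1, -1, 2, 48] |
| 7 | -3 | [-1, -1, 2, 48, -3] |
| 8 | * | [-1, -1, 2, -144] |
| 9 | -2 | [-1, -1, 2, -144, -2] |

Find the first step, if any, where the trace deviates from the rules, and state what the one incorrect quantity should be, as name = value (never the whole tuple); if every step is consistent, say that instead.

no error

Step 1: push -1: top = -1 — agrees with the trace.
Step 2: push -1: top = -1 — consistent with the trace.
Step 3: push 2: top = 2 — verified.
Step 4: push -8: top = -8 — exactly as logged.
Step 5: push -6: top = -6 — checks out.
Step 6: -8 * -6 = 48 — matches.
Step 7: push -3: top = -3 — agrees with the trace.
Step 8: 48 * -3 = -144 — no discrepancy.
Step 9: push -2: top = -2 — consistent with the trace.
No step deviates from the rules.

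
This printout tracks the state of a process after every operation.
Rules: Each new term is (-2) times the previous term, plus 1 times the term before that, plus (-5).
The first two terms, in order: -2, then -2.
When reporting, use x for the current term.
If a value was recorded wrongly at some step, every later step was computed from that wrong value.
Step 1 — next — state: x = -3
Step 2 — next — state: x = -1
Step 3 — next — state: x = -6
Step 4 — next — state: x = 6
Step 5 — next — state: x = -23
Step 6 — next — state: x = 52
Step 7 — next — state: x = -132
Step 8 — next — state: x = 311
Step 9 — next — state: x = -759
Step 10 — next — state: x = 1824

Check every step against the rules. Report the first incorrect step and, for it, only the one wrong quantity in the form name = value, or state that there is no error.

Step 1: x = -2*(-2) + (1)*(-2) + (-5) = -3 — verified.
Step 2: x = -2*(-3) + (1)*(-2) + (-5) = -1 — matches.
Step 3: x = -2*(-1) + (1)*(-3) + (-5) = -6 — verified.
Step 4: x = -2*(-6) + (1)*(-1) + (-5) = 6 — matches.
Step 5: x = -2*(6) + (1)*(-6) + (-5) = -23 — verified.
Step 6: x = -2*(-23) + (1)*(6) + (-5) = 47 — the entry is off here.
First incorrect step: 6; the correct value is x = 47.

step 6, x = 47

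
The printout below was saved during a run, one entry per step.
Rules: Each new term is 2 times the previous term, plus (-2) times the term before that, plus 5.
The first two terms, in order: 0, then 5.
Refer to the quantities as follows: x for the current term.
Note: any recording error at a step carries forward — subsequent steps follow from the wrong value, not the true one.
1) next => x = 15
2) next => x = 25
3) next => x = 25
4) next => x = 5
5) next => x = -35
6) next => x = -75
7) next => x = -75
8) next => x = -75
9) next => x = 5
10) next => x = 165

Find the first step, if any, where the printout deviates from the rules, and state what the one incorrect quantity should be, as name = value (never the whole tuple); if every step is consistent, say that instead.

step 8, x = 5

Step 1: x = 2*(5) + (-2)*(0) + (5) = 15 — no discrepancy.
Step 2: x = 2*(15) + (-2)*(5) + (5) = 25 — agrees with the printout.
Step 3: x = 2*(25) + (-2)*(15) + (5) = 25 — checks out.
Step 4: x = 2*(25) + (-2)*(25) + (5) = 5 — verified.
Step 5: x = 2*(5) + (-2)*(25) + (5) = -35 — in agreement.
Step 6: x = 2*(-35) + (-2)*(5) + (5) = -75 — consistent with the printout.
Step 7: x = 2*(-75) + (-2)*(-35) + (5) = -75 — exactly as logged.
Step 8: x = 2*(-75) + (-2)*(-75) + (5) = 5 — the recorded entry deviates here.
The earliest wrong entry is at step 8: it should read x = 5.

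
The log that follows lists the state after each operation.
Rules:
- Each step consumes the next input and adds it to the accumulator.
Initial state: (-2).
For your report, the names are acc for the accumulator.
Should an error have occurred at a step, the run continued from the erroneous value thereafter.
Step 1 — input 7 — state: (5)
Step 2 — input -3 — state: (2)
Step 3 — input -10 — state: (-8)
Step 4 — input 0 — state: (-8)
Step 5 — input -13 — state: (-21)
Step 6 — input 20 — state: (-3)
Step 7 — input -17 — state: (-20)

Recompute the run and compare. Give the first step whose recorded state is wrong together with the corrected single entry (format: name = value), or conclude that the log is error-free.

step 1: acc = -2 + 7 = 5 -> matches
step 2: acc = 5 + -3 = 2 -> checks out
step 3: acc = 2 + -10 = -8 -> agrees with the log
step 4: acc = -8 + 0 = -8 -> in agreement
step 5: acc = -8 + -13 = -21 -> exactly as logged
step 6: acc = -21 + 20 = -1 -> the recorded entry deviates here
The audit stops at step 6: the recorded entry is wrong and should be acc = -1.

step 6, acc = -1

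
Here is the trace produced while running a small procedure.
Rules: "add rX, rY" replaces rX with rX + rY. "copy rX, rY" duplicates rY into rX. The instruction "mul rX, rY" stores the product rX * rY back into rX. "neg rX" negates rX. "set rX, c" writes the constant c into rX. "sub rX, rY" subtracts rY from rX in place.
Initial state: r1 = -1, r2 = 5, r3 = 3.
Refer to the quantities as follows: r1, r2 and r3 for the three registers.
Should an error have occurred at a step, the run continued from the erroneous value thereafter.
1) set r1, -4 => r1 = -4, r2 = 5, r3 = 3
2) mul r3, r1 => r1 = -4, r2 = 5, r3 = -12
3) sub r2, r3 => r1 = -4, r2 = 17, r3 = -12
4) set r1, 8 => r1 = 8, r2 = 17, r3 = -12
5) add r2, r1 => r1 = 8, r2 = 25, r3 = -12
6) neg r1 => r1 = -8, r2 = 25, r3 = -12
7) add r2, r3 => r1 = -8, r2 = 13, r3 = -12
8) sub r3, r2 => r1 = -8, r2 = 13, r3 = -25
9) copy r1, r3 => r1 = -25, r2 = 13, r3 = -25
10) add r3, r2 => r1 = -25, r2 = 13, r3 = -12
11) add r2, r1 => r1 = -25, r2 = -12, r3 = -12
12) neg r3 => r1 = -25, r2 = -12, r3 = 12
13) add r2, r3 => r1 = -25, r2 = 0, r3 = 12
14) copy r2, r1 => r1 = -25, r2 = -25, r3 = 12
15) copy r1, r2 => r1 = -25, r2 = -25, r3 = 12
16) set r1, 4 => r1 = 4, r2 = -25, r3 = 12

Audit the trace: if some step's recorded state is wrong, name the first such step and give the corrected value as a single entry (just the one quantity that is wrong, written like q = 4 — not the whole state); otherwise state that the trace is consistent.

step 1: r1 = -4 -> confirmed correct
step 2: r3 = 3 * -4 = -12 -> confirmed correct
step 3: r2 = 5 - -12 = 17 -> same as recorded
step 4: r1 = 8 -> verified
step 5: r2 = 17 + 8 = 25 -> matches
step 6: r1 = -(8) = -8 -> consistent with the trace
step 7: r2 = 25 + -12 = 13 -> in agreement
step 8: r3 = -12 - 13 = -25 -> checks out
step 9: r1 = -25 -> verified
step 10: r3 = -25 + 13 = -12 -> checks out
step 11: r2 = 13 + -25 = -12 -> no discrepancy
step 12: r3 = -(-12) = 12 -> verified
step 13: r2 = -12 + 12 = 0 -> verified
step 14: r2 = -25 -> consistent with the trace
step 15: r1 = -25 -> consistent with the trace
step 16: r1 = 4 -> matches
The whole run recomputes cleanly — no discrepancies.

no error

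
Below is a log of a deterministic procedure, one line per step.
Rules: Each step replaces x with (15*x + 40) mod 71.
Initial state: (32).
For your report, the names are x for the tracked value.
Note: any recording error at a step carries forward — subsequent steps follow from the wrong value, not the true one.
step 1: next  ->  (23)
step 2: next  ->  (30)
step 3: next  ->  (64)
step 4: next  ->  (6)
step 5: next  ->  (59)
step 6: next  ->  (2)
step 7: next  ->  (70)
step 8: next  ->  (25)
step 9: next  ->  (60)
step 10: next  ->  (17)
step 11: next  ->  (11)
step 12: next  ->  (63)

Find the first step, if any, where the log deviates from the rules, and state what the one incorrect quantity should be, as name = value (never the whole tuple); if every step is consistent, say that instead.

Recomputing the run from the initial state:
step 1: x = 23
step 2: x = 30
step 3: x = 64
step 4: x = 6
step 5: x = 59
step 6: x = 2
step 7: x = 70
step 8: x = 25
step 9: x = 60
step 10: x = 17
step 11: x = 11
step 12: x = 63
This matches the log at every step.

no error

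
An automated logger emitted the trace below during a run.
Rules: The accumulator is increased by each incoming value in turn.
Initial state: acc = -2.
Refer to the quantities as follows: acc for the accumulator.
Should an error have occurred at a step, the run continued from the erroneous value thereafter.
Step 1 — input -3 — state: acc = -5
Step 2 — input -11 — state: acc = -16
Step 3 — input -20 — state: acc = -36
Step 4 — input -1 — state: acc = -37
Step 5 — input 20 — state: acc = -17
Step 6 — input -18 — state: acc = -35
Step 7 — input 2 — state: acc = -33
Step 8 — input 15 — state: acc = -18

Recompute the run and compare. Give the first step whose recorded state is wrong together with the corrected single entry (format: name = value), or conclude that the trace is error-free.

no error

1. acc = -2 + -3 = -5 (agrees with the trace)
2. acc = -5 + -11 = -16 (exactly as logged)
3. acc = -16 + -20 = -36 (verified)
4. acc = -36 + -1 = -37 (confirmed correct)
5. acc = -37 + 20 = -17 (no discrepancy)
6. acc = -17 + -18 = -35 (checks out)
7. acc = -35 + 2 = -33 (consistent with the trace)
8. acc = -33 + 15 = -18 (confirmed correct)
The recomputation confirms every line.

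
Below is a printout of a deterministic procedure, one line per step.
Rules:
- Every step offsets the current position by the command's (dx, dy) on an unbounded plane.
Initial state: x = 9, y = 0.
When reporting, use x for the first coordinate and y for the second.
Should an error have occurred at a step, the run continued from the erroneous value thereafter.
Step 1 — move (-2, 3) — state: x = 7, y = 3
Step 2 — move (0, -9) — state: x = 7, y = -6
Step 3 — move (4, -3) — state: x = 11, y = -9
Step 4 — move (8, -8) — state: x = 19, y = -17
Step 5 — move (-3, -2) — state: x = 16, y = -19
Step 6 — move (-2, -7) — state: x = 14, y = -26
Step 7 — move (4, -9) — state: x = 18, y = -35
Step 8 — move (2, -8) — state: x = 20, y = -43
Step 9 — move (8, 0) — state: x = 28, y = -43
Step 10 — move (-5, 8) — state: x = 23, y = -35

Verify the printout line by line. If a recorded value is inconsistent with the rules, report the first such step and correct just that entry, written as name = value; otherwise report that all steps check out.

Step 1: x = 9 + (-2) = 7, y = 0 + (3) = 3 — consistent with the printout.
Step 2: x = 7 + (0) = 7, y = 3 + (-9) = -6 — agrees with the printout.
Step 3: x = 7 + (4) = 11, y = -6 + (-3) = -9 — no discrepancy.
Step 4: x = 11 + (8) = 19, y = -9 + (-8) = -17 — verified.
Step 5: x = 19 + (-3) = 16, y = -17 + (-2) = -19 — checks out.
Step 6: x = 16 + (-2) = 14, y = -19 + (-7) = -26 — confirmed correct.
Step 7: x = 14 + (4) = 18, y = -26 + (-9) = -35 — consistent with the printout.
Step 8: x = 18 + (2) = 20, y = -35 + (-8) = -43 — exactly as logged.
Step 9: x = 20 + (8) = 28, y = -43 + (0) = -43 — verified.
Step 10: x = 28 + (-5) = 23, y = -43 + (8) = -35 — confirmed correct.
Each recorded entry agrees with the recomputation.

no error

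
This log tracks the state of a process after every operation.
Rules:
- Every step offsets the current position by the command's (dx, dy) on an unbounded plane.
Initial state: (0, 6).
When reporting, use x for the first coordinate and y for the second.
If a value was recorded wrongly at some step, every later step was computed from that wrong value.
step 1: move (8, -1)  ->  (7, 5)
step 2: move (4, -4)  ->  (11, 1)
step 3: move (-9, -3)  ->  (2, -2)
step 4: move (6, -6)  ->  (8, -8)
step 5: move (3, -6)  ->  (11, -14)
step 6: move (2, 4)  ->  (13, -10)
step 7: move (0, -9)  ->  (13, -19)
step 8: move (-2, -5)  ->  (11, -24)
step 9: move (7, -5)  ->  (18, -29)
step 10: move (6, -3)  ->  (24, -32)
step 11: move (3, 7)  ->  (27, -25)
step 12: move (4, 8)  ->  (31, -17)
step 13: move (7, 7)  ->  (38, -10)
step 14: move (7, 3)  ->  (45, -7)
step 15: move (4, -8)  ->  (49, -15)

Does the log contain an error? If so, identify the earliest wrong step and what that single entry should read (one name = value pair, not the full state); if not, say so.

step 1, x = 8

step 1: x = 0 + (8) = 8, y = 6 + (-1) = 5 -> this is not what the log shows
First incorrect step: 1; the correct value is x = 8.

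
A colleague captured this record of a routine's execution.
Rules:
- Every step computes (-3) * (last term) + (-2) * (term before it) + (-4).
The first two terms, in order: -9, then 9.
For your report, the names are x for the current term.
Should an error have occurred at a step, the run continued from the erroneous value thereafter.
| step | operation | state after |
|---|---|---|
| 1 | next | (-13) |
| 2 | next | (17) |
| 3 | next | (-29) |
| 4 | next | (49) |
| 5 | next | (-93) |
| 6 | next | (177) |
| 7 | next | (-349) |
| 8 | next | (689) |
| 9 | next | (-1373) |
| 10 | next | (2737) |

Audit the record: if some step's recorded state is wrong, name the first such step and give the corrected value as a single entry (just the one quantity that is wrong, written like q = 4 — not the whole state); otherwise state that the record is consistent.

Step 1: x = -3*(9) + (-2)*(-9) + (-4) = -13 — agrees with the record.
Step 2: x = -3*(-13) + (-2)*(9) + (-4) = 17 — no discrepancy.
Step 3: x = -3*(17) + (-2)*(-13) + (-4) = -29 — exactly as logged.
Step 4: x = -3*(-29) + (-2)*(17) + (-4) = 49 — checks out.
Step 5: x = -3*(49) + (-2)*(-29) + (-4) = -93 — matches.
Step 6: x = -3*(-93) + (-2)*(49) + (-4) = 177 — agrees with the record.
Step 7: x = -3*(177) + (-2)*(-93) + (-4) = -349 — no discrepancy.
Step 8: x = -3*(-349) + (-2)*(177) + (-4) = 689 — matches.
Step 9: x = -3*(689) + (-2)*(-349) + (-4) = -1373 — in agreement.
Step 10: x = -3*(-1373) + (-2)*(689) + (-4) = 2737 — confirmed correct.
No step deviates from the rules.

no error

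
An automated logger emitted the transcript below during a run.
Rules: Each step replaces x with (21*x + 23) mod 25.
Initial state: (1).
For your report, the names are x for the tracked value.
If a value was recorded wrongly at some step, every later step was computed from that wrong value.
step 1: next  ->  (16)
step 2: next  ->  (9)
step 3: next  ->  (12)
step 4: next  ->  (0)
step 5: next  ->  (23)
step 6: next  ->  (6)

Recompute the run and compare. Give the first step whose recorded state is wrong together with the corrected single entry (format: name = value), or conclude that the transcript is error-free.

step 1, x = 19

step 1: x = (21*1 + 23) mod 25 = 19 -> the entry is off here
The earliest wrong entry is at step 1: it should read x = 19.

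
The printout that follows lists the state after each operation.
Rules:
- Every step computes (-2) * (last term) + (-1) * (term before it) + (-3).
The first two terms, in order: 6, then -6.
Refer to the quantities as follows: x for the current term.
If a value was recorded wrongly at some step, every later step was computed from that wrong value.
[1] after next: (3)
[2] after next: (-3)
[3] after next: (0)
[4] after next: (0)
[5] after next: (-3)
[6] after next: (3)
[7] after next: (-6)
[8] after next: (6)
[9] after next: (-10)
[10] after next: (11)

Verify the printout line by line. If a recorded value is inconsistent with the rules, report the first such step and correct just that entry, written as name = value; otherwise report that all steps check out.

Recomputing the run from the initial state:
step 1: x = 3
step 2: x = -3
step 3: x = 0
step 4: x = 0
step 5: x = -3
step 6: x = 3
step 7: x = -6
step 8: x = 6
step 9: x = -9
step 10: x = 9
The first disagreement with the printout is at step 9, where the value should be x = -9.

step 9, x = -9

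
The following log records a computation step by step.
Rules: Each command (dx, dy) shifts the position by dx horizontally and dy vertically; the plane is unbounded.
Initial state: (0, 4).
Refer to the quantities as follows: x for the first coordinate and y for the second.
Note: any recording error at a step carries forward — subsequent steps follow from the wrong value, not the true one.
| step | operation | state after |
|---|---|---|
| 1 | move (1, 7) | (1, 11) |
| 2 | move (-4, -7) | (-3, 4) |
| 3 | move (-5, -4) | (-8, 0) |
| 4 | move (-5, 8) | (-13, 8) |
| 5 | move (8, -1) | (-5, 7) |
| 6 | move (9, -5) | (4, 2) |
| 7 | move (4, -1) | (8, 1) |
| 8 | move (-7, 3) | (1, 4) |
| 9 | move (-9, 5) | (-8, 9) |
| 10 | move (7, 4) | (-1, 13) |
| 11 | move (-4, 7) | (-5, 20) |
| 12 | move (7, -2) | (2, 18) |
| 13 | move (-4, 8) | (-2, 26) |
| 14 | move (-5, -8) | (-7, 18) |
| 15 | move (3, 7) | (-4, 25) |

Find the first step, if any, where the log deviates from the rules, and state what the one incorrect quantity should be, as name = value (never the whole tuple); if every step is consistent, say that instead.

step 1: x = 0 + (1) = 1, y = 4 + (7) = 11 -> matches
step 2: x = 1 + (-4) = -3, y = 11 + (-7) = 4 -> exactly as logged
step 3: x = -3 + (-5) = -8, y = 4 + (-4) = 0 -> exactly as logged
step 4: x = -8 + (-5) = -13, y = 0 + (8) = 8 -> same as recorded
step 5: x = -13 + (8) = -5, y = 8 + (-1) = 7 -> no discrepancy
step 6: x = -5 + (9) = 4, y = 7 + (-5) = 2 -> same as recorded
step 7: x = 4 + (4) = 8, y = 2 + (-1) = 1 -> verified
step 8: x = 8 + (-7) = 1, y = 1 + (3) = 4 -> exactly as logged
step 9: x = 1 + (-9) = -8, y = 4 + (5) = 9 -> matches
step 10: x = -8 + (7) = -1, y = 9 + (4) = 13 -> matches
step 11: x = -1 + (-4) = -5, y = 13 + (7) = 20 -> exactly as logged
step 12: x = -5 + (7) = 2, y = 20 + (-2) = 18 -> consistent with the log
step 13: x = 2 + (-4) = -2, y = 18 + (8) = 26 -> checks out
step 14: x = -2 + (-5) = -7, y = 26 + (-8) = 18 -> no discrepancy
step 15: x = -7 + (3) = -4, y = 18 + (7) = 25 -> no discrepancy
Nothing is out of place; the run is error-free.

no error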